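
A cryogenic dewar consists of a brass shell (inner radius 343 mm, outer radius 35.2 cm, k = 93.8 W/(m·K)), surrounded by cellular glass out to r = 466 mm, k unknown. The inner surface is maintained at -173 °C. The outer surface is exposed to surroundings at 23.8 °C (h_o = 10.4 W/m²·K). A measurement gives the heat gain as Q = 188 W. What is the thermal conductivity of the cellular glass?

ΣR = ΔT/Q = |-173 − 23.8|/188 = 1.047 K/W
Known resistances:
  R_brass = (1/0.343 − 1/0.352)/(4πk) = 0.07454/(4π·93.8) = 6.324×10^-5 K/W
  R_conv,out = 1/(4πr²h) = 1/(4π·0.466²·10.4) = 0.03524 K/W
R_cellular glass = ΣR − ΣR_known = 1.047 − 0.03530 = 1.012 K/W
(1/r₁−1/r₂)/(4πk) = 1.012 ⇒ k = 0.6950/(4π·1.012) = 0.0547 W/m·K

k = 0.0547 W/m·K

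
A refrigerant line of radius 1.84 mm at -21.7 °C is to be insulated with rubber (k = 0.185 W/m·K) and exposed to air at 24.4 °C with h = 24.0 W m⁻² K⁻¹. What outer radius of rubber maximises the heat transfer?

For a cylinder, r_cr = k_ins/h = 0.185/24.0 = 0.00771 m = 0.771 cm

r_cr = 0.771 cm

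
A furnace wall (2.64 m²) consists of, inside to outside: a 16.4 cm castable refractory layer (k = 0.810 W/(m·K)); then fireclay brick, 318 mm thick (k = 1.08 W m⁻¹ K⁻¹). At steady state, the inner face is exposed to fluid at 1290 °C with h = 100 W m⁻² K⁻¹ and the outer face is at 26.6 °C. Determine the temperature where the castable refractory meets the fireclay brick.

T = 760 °C

Series thermal resistances, inner to outer:
  R_conv,in = 1/(hA) = 1/(100·2.64) = 0.003788 K/W
  R_castable refractory = L/(kA) = 0.164/(0.810·2.64) = 0.07669 K/W
  R_fireclay brick = L/(kA) = 0.318/(1.08·2.64) = 0.1115 K/W
ΣR = 0.003788 + 0.07669 + 0.1115 = 0.1920 K/W
Q = ΔT/ΣR = (1290 °C − 26.6 °C)/0.1920 = 6580 W
From the inner boundary to the castable refractory/fireclay brick interface, ΣR_partial = 0.08048 K/W.
T_interface = T_in − Q·ΣR_partial = 1290 °C − (6580)(0.08048) = 760 °C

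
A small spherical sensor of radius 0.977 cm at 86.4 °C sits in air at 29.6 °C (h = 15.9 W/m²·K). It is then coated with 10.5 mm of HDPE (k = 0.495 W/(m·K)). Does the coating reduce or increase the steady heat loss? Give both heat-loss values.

Critical radius for a sphere: r_cr = 2k/h = 0.0623 m = 6.23 cm.
Outer radius after coating: r₂ = 0.00977 + 0.0105 = 0.02027 m.
Since r₁ < r_cr and r₂ ≤ r_cr, the coating moves toward the maximum at r_cr — heat loss rises.
Bare: R = 1/(4πr₁²h) = 52.43 K/W; Q = 56.8/52.43 = 1.08 W.
Coated: R = R_cond + R_conv = 20.70 K/W; Q = 56.8/20.70 = 2.74 W.

increases: 1.08 → 2.74 W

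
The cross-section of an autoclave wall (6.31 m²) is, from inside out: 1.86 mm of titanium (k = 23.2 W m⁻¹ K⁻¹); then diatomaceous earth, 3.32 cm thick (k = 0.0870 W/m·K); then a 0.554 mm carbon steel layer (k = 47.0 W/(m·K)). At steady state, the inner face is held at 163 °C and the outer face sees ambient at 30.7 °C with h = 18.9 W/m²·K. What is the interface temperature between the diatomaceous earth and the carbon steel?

T = 46.8 °C

Series thermal resistances, inner to outer:
  R_titanium = L/(kA) = 0.00186/(23.2·6.31) = 1.271×10^-5 K/W
  R_diatomaceous earth = L/(kA) = 0.0332/(0.0870·6.31) = 0.06048 K/W
  R_carbon steel = L/(kA) = 5.54×10^-4/(47.0·6.31) = 1.868×10^-6 K/W
  R_conv,out = 1/(hA) = 1/(18.9·6.31) = 0.008385 K/W
ΣR = 1.271×10^-5 + 0.06048 + 1.868×10^-6 + 0.008385 = 0.06888 K/W
Q = ΔT/ΣR = (163 °C − 30.7 °C)/0.06888 = 1921 W
From the inner boundary to the diatomaceous earth/carbon steel interface, ΣR_partial = 0.06049 K/W.
T_interface = T_in − Q·ΣR_partial = 163 °C − (1921)(0.06049) = 46.8 °C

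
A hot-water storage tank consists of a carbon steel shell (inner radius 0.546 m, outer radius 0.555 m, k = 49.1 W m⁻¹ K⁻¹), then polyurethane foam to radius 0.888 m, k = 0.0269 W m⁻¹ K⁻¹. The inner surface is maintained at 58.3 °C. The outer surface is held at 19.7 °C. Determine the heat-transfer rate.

Series thermal resistances, inner to outer:
  R_carbon steel = (1/0.546 − 1/0.555)/(4πk) = 0.02970/(4π·49.1) = 4.814×10^-5 K/W
  R_polyurethane foam = (1/0.555 − 1/0.888)/(4πk) = 0.6757/(4π·0.0269) = 1.999 K/W
ΣR = 4.814×10^-5 + 1.999 = 1.999 K/W
Q = ΔT/ΣR = (58.3 °C − 19.7 °C)/1.999 = 19.3 W

Q = 19.3 W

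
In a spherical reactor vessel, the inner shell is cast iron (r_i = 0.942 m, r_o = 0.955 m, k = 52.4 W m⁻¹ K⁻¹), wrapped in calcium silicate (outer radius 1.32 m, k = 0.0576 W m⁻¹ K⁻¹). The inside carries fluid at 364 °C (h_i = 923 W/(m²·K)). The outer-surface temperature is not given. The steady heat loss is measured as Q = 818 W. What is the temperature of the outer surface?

T_out = 36.7 °C

Series resistances:
  R_conv,in = 1/(4πr²h) = 1/(4π·0.942²·923) = 9.716×10^-5 K/W
  R_cast iron = (1/0.942 − 1/0.955)/(4πk) = 0.01445/(4π·52.4) = 2.195×10^-5 K/W
  R_calcium silicate = (1/0.955 − 1/1.32)/(4πk) = 0.2895/(4π·0.0576) = 0.4000 K/W
ΣR = 0.4001 K/W
ΔT = Q·ΣR = 818 × 0.4001 = 327.3 K
Heat flows outward, so T_out = T_in − ΔT = 364 − 327.3 = 36.7 °C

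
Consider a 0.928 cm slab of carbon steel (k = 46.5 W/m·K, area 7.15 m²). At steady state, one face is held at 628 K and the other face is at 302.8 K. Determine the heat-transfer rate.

Q = 11700 kW

Q = kA·ΔT/L = 46.5 × 7.15 × |628 K − 302.8 K| / 0.00928 = 1.17×10^7 W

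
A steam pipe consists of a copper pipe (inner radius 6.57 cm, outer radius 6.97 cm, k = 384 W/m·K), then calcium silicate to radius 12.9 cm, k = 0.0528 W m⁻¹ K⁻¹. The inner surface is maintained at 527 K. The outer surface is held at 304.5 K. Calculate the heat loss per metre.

Treat each layer as a resistance in series:
  R'_copper = ln(0.0697/0.0657)/(2πk) = 0.05910/(2π·384) = 2.450×10^-5 m·K/W
  R'_calcium silicate = ln(0.129/0.0697)/(2πk) = 0.6156/(2π·0.0528) = 1.856 m·K/W
ΣR = 2.450×10^-5 + 1.856 = 1.856 m·K/W
Q' = ΔT/ΣR = (527 K − 304.5 K)/1.856 = 120 W/m

Q' = 120 W/m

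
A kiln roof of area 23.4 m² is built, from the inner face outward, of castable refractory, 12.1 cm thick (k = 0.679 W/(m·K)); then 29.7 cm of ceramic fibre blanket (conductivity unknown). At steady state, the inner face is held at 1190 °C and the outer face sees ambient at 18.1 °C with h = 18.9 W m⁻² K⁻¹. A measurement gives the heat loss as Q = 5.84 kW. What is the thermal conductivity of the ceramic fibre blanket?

k = 0.0665 W/m·K

ΣR = ΔT/Q = |1190 − 18.1|/5840 = 0.2007 K/W
Known resistances:
  R_castable refractory = L/(kA) = 0.121/(0.679·23.4) = 0.007616 K/W
  R_conv,out = 1/(hA) = 1/(18.9·23.4) = 0.002261 K/W
R_ceramic fibre blanket = ΣR − ΣR_known = 0.2007 − 0.009877 = 0.1908 K/W
L/(kA) = 0.1908 ⇒ k = 0.297/(0.1908·23.4) = 0.0665 W/m·K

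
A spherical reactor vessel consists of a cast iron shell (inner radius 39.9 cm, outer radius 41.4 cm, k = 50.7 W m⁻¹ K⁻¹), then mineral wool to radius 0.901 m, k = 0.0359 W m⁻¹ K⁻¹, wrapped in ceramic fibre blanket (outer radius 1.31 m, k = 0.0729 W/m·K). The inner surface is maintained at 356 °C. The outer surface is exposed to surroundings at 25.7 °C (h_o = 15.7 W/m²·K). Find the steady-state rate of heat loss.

Series thermal resistances, inner to outer:
  R_cast iron = (1/0.399 − 1/0.414)/(4πk) = 0.09081/(4π·50.7) = 1.425×10^-4 K/W
  R_mineral wool = (1/0.414 − 1/0.901)/(4πk) = 1.306/(4π·0.0359) = 2.894 K/W
  R_ceramic fibre blanket = (1/0.901 − 1/1.31)/(4πk) = 0.3465/(4π·0.0729) = 0.3783 K/W
  R_conv,out = 1/(4πr²h) = 1/(4π·1.31²·15.7) = 0.002954 K/W
ΣR = 1.425×10^-4 + 2.894 + 0.3783 + 0.002954 = 3.275 K/W
Q = ΔT/ΣR = (356 °C − 25.7 °C)/3.275 = 101 W

Q = 101 W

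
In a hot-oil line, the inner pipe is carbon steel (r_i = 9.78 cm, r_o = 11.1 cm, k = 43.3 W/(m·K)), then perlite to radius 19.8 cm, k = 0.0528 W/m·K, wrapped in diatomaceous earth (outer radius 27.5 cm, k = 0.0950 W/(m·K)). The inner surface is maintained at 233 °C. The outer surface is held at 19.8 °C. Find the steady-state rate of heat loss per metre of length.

Treat each layer as a resistance in series:
  R'_carbon steel = ln(0.111/0.0978)/(2πk) = 0.1266/(2π·43.3) = 4.654×10^-4 m·K/W
  R'_perlite = ln(0.198/0.111)/(2πk) = 0.5787/(2π·0.0528) = 1.744 m·K/W
  R'_diatomaceous earth = ln(0.275/0.198)/(2πk) = 0.3285/(2π·0.0950) = 0.5503 m·K/W
ΣR = 4.654×10^-4 + 1.744 + 0.5503 = 2.295 m·K/W
Q' = ΔT/ΣR = (233 °C − 19.8 °C)/2.295 = 92.9 W/m

Q' = 92.9 W/m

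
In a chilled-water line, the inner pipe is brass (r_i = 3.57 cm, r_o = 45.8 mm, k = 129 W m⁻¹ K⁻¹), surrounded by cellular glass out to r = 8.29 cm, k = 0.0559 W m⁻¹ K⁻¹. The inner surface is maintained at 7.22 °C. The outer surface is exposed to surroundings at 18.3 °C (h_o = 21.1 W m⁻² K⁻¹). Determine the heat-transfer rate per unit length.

Resistance network (inner→outer):
  R'_brass = ln(0.0458/0.0357)/(2πk) = 0.2491/(2π·129) = 3.074×10^-4 m·K/W
  R'_cellular glass = ln(0.0829/0.0458)/(2πk) = 0.5934/(2π·0.0559) = 1.689 m·K/W
  R'_conv,out = 1/(2πr h) = 1/(2π·0.0829·21.1) = 0.09099 m·K/W
ΣR = 3.074×10^-4 + 1.689 + 0.09099 = 1.780 m·K/W
Q' = ΔT/ΣR = (7.22 °C − 18.3 °C)/1.780 = -6.22 W/m
(Negative Q' ⇒ heat flows inward; heat gain = 6.22 W/m.)

Q' = 6.22 W/m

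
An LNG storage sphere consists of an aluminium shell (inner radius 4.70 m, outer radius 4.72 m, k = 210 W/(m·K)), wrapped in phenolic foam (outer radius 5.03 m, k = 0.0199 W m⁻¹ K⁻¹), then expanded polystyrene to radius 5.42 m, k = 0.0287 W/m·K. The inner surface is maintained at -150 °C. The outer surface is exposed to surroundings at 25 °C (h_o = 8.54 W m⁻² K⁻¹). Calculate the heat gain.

Resistance network (inner→outer):
  R_aluminium = (1/4.70 − 1/4.72)/(4πk) = 9.016×10^-4/(4π·210) = 3.416×10^-7 K/W
  R_phenolic foam = (1/4.72 − 1/5.03)/(4πk) = 0.01306/(4π·0.0199) = 0.05221 K/W
  R_expanded polystyrene = (1/5.03 − 1/5.42)/(4πk) = 0.01431/(4π·0.0287) = 0.03966 K/W
  R_conv,out = 1/(4πr²h) = 1/(4π·5.42²·8.54) = 3.172×10^-4 K/W
ΣR = 3.416×10^-7 + 0.05221 + 0.03966 + 3.172×10^-4 = 0.09219 K/W
Q = ΔT/ΣR = (-150 °C − 25 °C)/0.09219 = -1900 W
(Negative Q ⇒ heat flows inward; heat gain = 1900 W.)

Q = 1900 W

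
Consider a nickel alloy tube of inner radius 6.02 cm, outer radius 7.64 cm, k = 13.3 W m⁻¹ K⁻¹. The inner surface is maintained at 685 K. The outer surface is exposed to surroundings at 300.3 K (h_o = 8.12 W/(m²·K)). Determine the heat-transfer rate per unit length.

Resistance network (inner→outer):
  R'_nickel alloy = ln(0.0764/0.0602)/(2πk) = 0.2383/(2π·13.3) = 0.002852 m·K/W
  R'_conv,out = 1/(2πr h) = 1/(2π·0.0764·8.12) = 0.2565 m·K/W
ΣR = 0.002852 + 0.2565 = 0.2594 m·K/W
Q' = ΔT/ΣR = (685 K − 300.3 K)/0.2594 = 1480 W/m

Q' = 1480 W/m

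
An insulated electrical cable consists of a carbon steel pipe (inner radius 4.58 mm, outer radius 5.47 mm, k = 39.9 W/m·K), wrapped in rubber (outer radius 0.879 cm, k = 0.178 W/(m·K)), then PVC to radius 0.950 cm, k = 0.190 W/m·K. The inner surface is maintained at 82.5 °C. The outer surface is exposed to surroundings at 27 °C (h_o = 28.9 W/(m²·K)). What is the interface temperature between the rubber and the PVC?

Treat each layer as a resistance in series:
  R'_carbon steel = ln(0.00547/0.00458)/(2πk) = 0.1776/(2π·39.9) = 7.083×10^-4 m·K/W
  R'_rubber = ln(0.00879/0.00547)/(2πk) = 0.4743/(2π·0.178) = 0.4241 m·K/W
  R'_PVC = ln(0.00950/0.00879)/(2πk) = 0.07768/(2π·0.190) = 0.06507 m·K/W
  R'_conv,out = 1/(2πr h) = 1/(2π·0.00950·28.9) = 0.5797 m·K/W
ΣR = 7.083×10^-4 + 0.4241 + 0.06507 + 0.5797 = 1.070 m·K/W
Q' = ΔT/ΣR = (82.5 °C − 27 °C)/1.070 = 51.87 W/m
From the inner boundary to the rubber/PVC interface, ΣR_partial = 0.4248 m·K/W.
T_interface = T_in − Q'·ΣR_partial = 82.5 °C − (51.87)(0.4248) = 60.5 °C

T = 60.5 °C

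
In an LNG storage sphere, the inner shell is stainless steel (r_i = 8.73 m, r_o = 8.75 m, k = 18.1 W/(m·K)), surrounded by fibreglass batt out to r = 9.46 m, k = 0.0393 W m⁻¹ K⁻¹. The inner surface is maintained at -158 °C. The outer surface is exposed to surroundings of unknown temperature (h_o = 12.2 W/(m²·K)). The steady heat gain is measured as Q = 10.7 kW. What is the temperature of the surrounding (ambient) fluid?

Sum the resistances:
  R_stainless steel = (1/8.73 − 1/8.75)/(4πk) = 2.618×10^-4/(4π·18.1) = 1.151×10^-6 K/W
  R_fibreglass batt = (1/8.75 − 1/9.46)/(4πk) = 0.008577/(4π·0.0393) = 0.01737 K/W
  R_conv,out = 1/(4πr²h) = 1/(4π·9.46²·12.2) = 7.289×10^-5 K/W
ΣR = 0.01744 K/W
ΔT = Q·ΣR = 10700 × 0.01744 = 186.6 K
Heat flows inward, so T_out = T_in + ΔT = -158 + 186.6 = 28.6 °C

T_out = 28.6 °C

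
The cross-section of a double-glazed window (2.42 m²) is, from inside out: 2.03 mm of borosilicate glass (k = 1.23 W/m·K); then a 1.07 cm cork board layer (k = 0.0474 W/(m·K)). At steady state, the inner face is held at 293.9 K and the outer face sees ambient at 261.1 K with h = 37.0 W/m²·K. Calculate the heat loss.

Treat each layer as a resistance in series:
  R_borosilicate glass = L/(kA) = 0.00203/(1.23·2.42) = 6.820×10^-4 K/W
  R_cork board = L/(kA) = 0.0107/(0.0474·2.42) = 0.09328 K/W
  R_conv,out = 1/(hA) = 1/(37.0·2.42) = 0.01117 K/W
ΣR = 6.820×10^-4 + 0.09328 + 0.01117 = 0.1051 K/W
Q = ΔT/ΣR = (293.9 K − 261.1 K)/0.1051 = 312 W

Q = 312 W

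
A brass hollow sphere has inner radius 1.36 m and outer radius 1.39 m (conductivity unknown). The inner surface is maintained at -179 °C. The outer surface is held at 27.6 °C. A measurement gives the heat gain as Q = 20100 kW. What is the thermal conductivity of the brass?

ΣR = ΔT/Q = |-179 − 27.6|/2.01×10^7 = 1.028×10^-5 K/W
(1/r₁−1/r₂)/(4πk) = 1.028×10^-5 ⇒ k = 0.01587/(4π·1.028×10^-5) = 123 W/m·K

k = 123 W/m·K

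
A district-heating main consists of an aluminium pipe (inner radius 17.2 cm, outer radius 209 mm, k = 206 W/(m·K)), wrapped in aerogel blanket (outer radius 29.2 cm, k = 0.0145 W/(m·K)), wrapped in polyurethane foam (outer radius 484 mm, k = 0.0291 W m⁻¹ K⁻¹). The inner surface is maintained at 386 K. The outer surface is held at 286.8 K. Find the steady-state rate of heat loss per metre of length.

Q' = 15.4 W/m

Resistance network (inner→outer):
  R'_aluminium = ln(0.209/0.172)/(2πk) = 0.1948/(2π·206) = 1.505×10^-4 m·K/W
  R'_aerogel blanket = ln(0.292/0.209)/(2πk) = 0.3344/(2π·0.0145) = 3.671 m·K/W
  R'_polyurethane foam = ln(0.484/0.292)/(2πk) = 0.5053/(2π·0.0291) = 2.764 m·K/W
ΣR = 1.505×10^-4 + 3.671 + 2.764 = 6.435 m·K/W
Q' = ΔT/ΣR = (386 K − 286.8 K)/6.435 = 15.4 W/m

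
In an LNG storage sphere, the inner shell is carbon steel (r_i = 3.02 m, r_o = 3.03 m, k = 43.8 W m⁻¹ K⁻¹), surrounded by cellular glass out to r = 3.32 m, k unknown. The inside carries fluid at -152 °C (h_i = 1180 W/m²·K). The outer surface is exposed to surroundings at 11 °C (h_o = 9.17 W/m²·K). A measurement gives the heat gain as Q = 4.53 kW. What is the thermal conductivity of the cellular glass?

k = 0.0652 W/m·K

ΣR = ΔT/Q = |-152 − 11|/4530 = 0.03598 K/W
Known resistances:
  R_conv,in = 1/(4πr²h) = 1/(4π·3.02²·1180) = 7.394×10^-6 K/W
  R_carbon steel = (1/3.02 − 1/3.03)/(4πk) = 0.001093/(4π·43.8) = 1.985×10^-6 K/W
  R_conv,out = 1/(4πr²h) = 1/(4π·3.32²·9.17) = 7.873×10^-4 K/W
R_cellular glass = ΣR − ΣR_known = 0.03598 − 7.967×10^-4 = 0.03518 K/W
(1/r₁−1/r₂)/(4πk) = 0.03518 ⇒ k = 0.02883/(4π·0.03518) = 0.0652 W/m·K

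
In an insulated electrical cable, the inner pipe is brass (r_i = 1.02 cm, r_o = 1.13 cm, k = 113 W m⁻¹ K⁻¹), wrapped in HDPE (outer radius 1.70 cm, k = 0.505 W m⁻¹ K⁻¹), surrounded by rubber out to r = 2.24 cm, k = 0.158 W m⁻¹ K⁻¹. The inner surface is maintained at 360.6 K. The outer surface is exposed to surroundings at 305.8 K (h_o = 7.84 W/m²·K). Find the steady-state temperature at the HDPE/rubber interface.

Treat each layer as a resistance in series:
  R'_brass = ln(0.0113/0.0102)/(2πk) = 0.1024/(2π·113) = 1.442×10^-4 m·K/W
  R'_HDPE = ln(0.0170/0.0113)/(2πk) = 0.4084/(2π·0.505) = 0.1287 m·K/W
  R'_rubber = ln(0.0224/0.0170)/(2πk) = 0.2758/(2π·0.158) = 0.2779 m·K/W
  R'_conv,out = 1/(2πr h) = 1/(2π·0.0224·7.84) = 0.9063 m·K/W
ΣR = 1.442×10^-4 + 0.1287 + 0.2779 + 0.9063 = 1.313 m·K/W
Q' = ΔT/ΣR = (360.6 K − 305.8 K)/1.313 = 41.74 W/m
From the inner boundary to the HDPE/rubber interface, ΣR_partial = 0.1288 m·K/W.
T_interface = T_in − Q'·ΣR_partial = 360.6 K − (41.74)(0.1288) = 355.2 K

T = 355.2 K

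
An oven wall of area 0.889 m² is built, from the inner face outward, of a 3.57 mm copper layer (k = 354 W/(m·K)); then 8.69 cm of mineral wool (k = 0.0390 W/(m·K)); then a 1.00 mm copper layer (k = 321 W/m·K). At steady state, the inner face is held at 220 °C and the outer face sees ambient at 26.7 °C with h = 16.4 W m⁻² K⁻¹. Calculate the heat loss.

Q = 75.1 W

Series thermal resistances, inner to outer:
  R_copper = L/(kA) = 0.00357/(354·0.889) = 1.134×10^-5 K/W
  R_mineral wool = L/(kA) = 0.0869/(0.0390·0.889) = 2.506 K/W
  R_copper = L/(kA) = 0.00100/(321·0.889) = 3.504×10^-6 K/W
  R_conv,out = 1/(hA) = 1/(16.4·0.889) = 0.06859 K/W
ΣR = 1.134×10^-5 + 2.506 + 3.504×10^-6 + 0.06859 = 2.575 K/W
Q = ΔT/ΣR = (220 °C − 26.7 °C)/2.575 = 75.1 W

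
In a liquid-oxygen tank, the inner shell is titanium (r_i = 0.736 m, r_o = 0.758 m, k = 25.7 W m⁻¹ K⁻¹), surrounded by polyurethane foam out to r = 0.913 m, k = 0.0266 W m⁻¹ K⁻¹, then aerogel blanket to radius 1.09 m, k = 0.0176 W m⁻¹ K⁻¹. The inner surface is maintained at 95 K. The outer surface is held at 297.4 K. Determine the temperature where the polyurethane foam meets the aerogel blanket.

T = 187.0 K

Treat each layer as a resistance in series:
  R_titanium = (1/0.736 − 1/0.758)/(4πk) = 0.03943/(4π·25.7) = 1.221×10^-4 K/W
  R_polyurethane foam = (1/0.758 − 1/0.913)/(4πk) = 0.2240/(4π·0.0266) = 0.6700 K/W
  R_aerogel blanket = (1/0.913 − 1/1.09)/(4πk) = 0.1779/(4π·0.0176) = 0.8042 K/W
ΣR = 1.221×10^-4 + 0.6700 + 0.8042 = 1.474 K/W
Q = ΔT/ΣR = (95 K − 297.4 K)/1.474 = -137.3 W
From the inner boundary to the polyurethane foam/aerogel blanket interface, ΣR_partial = 0.6701 K/W.
T_interface = T_in − Q·ΣR_partial = 95 K − (-137.3)(0.6701) = 187.0 K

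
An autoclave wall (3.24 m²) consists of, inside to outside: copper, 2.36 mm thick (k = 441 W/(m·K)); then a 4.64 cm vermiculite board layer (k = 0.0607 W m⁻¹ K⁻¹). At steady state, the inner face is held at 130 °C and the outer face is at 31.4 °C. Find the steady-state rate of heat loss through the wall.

Resistance network (inner→outer):
  R_copper = L/(kA) = 0.00236/(441·3.24) = 1.652×10^-6 K/W
  R_vermiculite board = L/(kA) = 0.0464/(0.0607·3.24) = 0.2359 K/W
ΣR = 1.652×10^-6 + 0.2359 = 0.2359 K/W
Q = ΔT/ΣR = (130 °C − 31.4 °C)/0.2359 = 418 W

Q = 418 W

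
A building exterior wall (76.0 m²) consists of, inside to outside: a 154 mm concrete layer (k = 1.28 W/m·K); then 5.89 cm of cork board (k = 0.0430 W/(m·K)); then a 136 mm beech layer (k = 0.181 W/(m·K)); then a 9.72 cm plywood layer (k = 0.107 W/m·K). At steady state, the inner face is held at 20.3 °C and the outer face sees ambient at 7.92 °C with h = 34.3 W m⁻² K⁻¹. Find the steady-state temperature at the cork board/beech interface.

Series thermal resistances, inner to outer:
  R_concrete = L/(kA) = 0.154/(1.28·76.0) = 0.001583 K/W
  R_cork board = L/(kA) = 0.0589/(0.0430·76.0) = 0.01802 K/W
  R_beech = L/(kA) = 0.136/(0.181·76.0) = 0.009887 K/W
  R_plywood = L/(kA) = 0.0972/(0.107·76.0) = 0.01195 K/W
  R_conv,out = 1/(hA) = 1/(34.3·76.0) = 3.836×10^-4 K/W
ΣR = 0.001583 + 0.01802 + 0.009887 + 0.01195 + 3.836×10^-4 = 0.04182 K/W
Q = ΔT/ΣR = (20.3 °C − 7.92 °C)/0.04182 = 296.0 W
From the inner boundary to the cork board/beech interface, ΣR_partial = 0.01960 K/W.
T_interface = T_in − Q·ΣR_partial = 20.3 °C − (296.0)(0.01960) = 14.5 °C

T = 14.5 °C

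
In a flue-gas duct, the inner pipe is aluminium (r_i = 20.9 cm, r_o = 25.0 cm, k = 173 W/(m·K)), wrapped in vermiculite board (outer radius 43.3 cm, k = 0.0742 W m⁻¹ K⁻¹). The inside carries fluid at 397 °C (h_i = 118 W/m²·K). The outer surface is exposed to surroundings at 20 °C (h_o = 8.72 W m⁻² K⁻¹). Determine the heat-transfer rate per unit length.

Q' = 307 W/m

Resistance network (inner→outer):
  R'_conv,in = 1/(2πr h) = 1/(2π·0.209·118) = 0.006453 m·K/W
  R'_aluminium = ln(0.250/0.209)/(2πk) = 0.1791/(2π·173) = 1.648×10^-4 m·K/W
  R'_vermiculite board = ln(0.433/0.250)/(2πk) = 0.5493/(2π·0.0742) = 1.178 m·K/W
  R'_conv,out = 1/(2πr h) = 1/(2π·0.433·8.72) = 0.04215 m·K/W
ΣR = 0.006453 + 1.648×10^-4 + 1.178 + 0.04215 = 1.227 m·K/W
Q' = ΔT/ΣR = (397 °C − 20 °C)/1.227 = 307 W/m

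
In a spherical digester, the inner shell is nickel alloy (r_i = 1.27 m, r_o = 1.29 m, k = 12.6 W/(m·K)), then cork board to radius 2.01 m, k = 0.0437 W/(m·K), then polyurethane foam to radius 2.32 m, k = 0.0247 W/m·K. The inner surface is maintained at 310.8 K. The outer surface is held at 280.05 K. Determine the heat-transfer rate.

Q = 42.7 W

Treat each layer as a resistance in series:
  R_nickel alloy = (1/1.27 − 1/1.29)/(4πk) = 0.01221/(4π·12.6) = 7.710×10^-5 K/W
  R_cork board = (1/1.29 − 1/2.01)/(4πk) = 0.2777/(4π·0.0437) = 0.5057 K/W
  R_polyurethane foam = (1/2.01 − 1/2.32)/(4πk) = 0.06648/(4π·0.0247) = 0.2142 K/W
ΣR = 7.710×10^-5 + 0.5057 + 0.2142 = 0.7200 K/W
Q = ΔT/ΣR = (310.8 K − 280.05 K)/0.7200 = 42.7 W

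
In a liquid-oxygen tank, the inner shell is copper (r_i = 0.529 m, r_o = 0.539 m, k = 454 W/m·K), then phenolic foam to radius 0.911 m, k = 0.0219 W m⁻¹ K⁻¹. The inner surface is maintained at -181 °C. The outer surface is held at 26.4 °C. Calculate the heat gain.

Treat each layer as a resistance in series:
  R_copper = (1/0.529 − 1/0.539)/(4πk) = 0.03507/(4π·454) = 6.147×10^-6 K/W
  R_phenolic foam = (1/0.539 − 1/0.911)/(4πk) = 0.7576/(4π·0.0219) = 2.753 K/W
ΣR = 6.147×10^-6 + 2.753 = 2.753 K/W
Q = ΔT/ΣR = (-181 °C − 26.4 °C)/2.753 = -75.3 W
(Negative Q ⇒ heat flows inward; heat gain = 75.3 W.)

Q = 75.3 W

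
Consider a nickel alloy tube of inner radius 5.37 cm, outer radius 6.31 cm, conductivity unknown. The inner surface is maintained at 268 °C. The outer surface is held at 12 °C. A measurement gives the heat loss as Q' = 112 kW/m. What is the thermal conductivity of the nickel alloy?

k = 11.2 W/m·K

ΣR = ΔT/Q' = |268 − 12|/1.12×10^5 = 0.002286 m·K/W
ln(r₂/r₁)/(2πk) = 0.002286 ⇒ k = 0.1613/(2π·0.002286) = 11.2 W/m·K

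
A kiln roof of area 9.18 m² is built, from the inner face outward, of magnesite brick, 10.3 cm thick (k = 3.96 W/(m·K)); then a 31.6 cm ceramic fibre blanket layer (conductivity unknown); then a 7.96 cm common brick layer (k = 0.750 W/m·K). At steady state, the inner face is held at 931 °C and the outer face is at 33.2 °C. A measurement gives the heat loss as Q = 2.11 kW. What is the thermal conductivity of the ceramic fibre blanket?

ΣR = ΔT/Q = |931 − 33.2|/2110 = 0.4255 K/W
Known resistances:
  R_magnesite brick = L/(kA) = 0.103/(3.96·9.18) = 0.002833 K/W
  R_common brick = L/(kA) = 0.0796/(0.750·9.18) = 0.01156 K/W
R_ceramic fibre blanket = ΣR − ΣR_known = 0.4255 − 0.01439 = 0.4111 K/W
L/(kA) = 0.4111 ⇒ k = 0.316/(0.4111·9.18) = 0.0837 W/m·K

k = 0.0837 W/m·K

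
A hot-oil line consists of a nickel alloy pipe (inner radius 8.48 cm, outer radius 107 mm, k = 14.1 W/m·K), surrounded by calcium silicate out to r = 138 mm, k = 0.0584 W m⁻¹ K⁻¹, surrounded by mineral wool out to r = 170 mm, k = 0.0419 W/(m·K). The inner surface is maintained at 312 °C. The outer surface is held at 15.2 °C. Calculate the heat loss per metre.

Q' = 199 W/m

Treat each layer as a resistance in series:
  R'_nickel alloy = ln(0.107/0.0848)/(2πk) = 0.2325/(2π·14.1) = 0.002625 m·K/W
  R'_calcium silicate = ln(0.138/0.107)/(2πk) = 0.2544/(2π·0.0584) = 0.6934 m·K/W
  R'_mineral wool = ln(0.170/0.138)/(2πk) = 0.2085/(2π·0.0419) = 0.7921 m·K/W
ΣR = 0.002625 + 0.6934 + 0.7921 = 1.488 m·K/W
Q' = ΔT/ΣR = (312 °C − 15.2 °C)/1.488 = 199 W/m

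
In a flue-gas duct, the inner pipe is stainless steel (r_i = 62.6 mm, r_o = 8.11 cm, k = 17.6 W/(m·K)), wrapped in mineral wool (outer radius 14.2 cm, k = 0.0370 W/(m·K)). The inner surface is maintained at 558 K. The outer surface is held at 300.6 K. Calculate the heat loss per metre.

Q' = 107 W/m

Treat each layer as a resistance in series:
  R'_stainless steel = ln(0.0811/0.0626)/(2πk) = 0.2589/(2π·17.6) = 0.002341 m·K/W
  R'_mineral wool = ln(0.142/0.0811)/(2πk) = 0.5601/(2π·0.0370) = 2.409 m·K/W
ΣR = 0.002341 + 2.409 = 2.411 m·K/W
Q' = ΔT/ΣR = (558 K − 300.6 K)/2.411 = 107 W/m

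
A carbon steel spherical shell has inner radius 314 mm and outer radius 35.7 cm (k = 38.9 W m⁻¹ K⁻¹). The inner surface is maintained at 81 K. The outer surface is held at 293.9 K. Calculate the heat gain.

Q = 4πk·ΔT/(1/r₁ − 1/r₂) = 4π × 38.9 × 212.9 / (1/0.314 − 1/0.357) = 2.71×10^5 W

Q = 271 kW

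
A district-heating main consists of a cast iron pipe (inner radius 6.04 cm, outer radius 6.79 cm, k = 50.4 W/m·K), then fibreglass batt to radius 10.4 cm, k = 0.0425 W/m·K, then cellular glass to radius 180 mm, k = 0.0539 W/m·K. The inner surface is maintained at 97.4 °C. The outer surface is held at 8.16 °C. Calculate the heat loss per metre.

Q' = 27.7 W/m

Series thermal resistances, inner to outer:
  R'_cast iron = ln(0.0679/0.0604)/(2πk) = 0.1170/(2π·50.4) = 3.696×10^-4 m·K/W
  R'_fibreglass batt = ln(0.104/0.0679)/(2πk) = 0.4264/(2π·0.0425) = 1.597 m·K/W
  R'_cellular glass = ln(0.180/0.104)/(2πk) = 0.5486/(2π·0.0539) = 1.620 m·K/W
ΣR = 3.696×10^-4 + 1.597 + 1.620 = 3.217 m·K/W
Q' = ΔT/ΣR = (97.4 °C − 8.16 °C)/3.217 = 27.7 W/m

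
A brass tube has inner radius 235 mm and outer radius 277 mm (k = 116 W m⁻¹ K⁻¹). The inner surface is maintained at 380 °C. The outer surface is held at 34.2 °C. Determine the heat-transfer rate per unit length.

Q' = 2πk·ΔT/ln(r₂/r₁) = 2π × 116 × 345.8 / ln(0.277/0.235) = 1.53×10^6 W/m

Q' = 1530 kW/m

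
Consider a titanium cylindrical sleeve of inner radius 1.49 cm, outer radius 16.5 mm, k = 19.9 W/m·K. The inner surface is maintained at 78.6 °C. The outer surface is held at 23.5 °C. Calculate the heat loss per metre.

Q' = 67500 W/m

Q' = 2πk·ΔT/ln(r₂/r₁) = 2π × 19.9 × 55.1 / ln(0.0165/0.0149) = 67500 W/m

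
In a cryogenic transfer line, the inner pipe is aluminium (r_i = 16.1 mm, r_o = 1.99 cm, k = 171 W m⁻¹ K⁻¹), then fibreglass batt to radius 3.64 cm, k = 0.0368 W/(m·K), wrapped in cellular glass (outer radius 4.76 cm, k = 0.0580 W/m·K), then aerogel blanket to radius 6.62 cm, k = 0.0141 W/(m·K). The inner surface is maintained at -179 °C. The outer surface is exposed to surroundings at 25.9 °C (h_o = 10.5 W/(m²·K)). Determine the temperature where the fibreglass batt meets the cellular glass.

T = -106 °C

Series thermal resistances, inner to outer:
  R'_aluminium = ln(0.0199/0.0161)/(2πk) = 0.2119/(2π·171) = 1.972×10^-4 m·K/W
  R'_fibreglass batt = ln(0.0364/0.0199)/(2πk) = 0.6038/(2π·0.0368) = 2.612 m·K/W
  R'_cellular glass = ln(0.0476/0.0364)/(2πk) = 0.2683/(2π·0.0580) = 0.7361 m·K/W
  R'_aerogel blanket = ln(0.0662/0.0476)/(2πk) = 0.3298/(2π·0.0141) = 3.723 m·K/W
  R'_conv,out = 1/(2πr h) = 1/(2π·0.0662·10.5) = 0.2290 m·K/W
ΣR = 1.972×10^-4 + 2.612 + 0.7361 + 3.723 + 0.2290 = 7.300 m·K/W
Q' = ΔT/ΣR = (-179 °C − 25.9 °C)/7.300 = -28.07 W/m
From the inner boundary to the fibreglass batt/cellular glass interface, ΣR_partial = 2.612 m·K/W.
T_interface = T_in − Q'·ΣR_partial = -179 °C − (-28.07)(2.612) = -106 °C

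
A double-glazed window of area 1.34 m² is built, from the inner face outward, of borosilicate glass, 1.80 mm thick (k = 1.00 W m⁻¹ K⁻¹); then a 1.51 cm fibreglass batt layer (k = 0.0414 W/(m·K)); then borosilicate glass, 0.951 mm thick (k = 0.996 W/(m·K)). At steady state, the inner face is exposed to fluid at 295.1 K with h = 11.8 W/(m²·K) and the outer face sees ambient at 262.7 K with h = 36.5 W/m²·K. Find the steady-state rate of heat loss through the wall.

Q = 90.5 W

Treat each layer as a resistance in series:
  R_conv,in = 1/(hA) = 1/(11.8·1.34) = 0.06324 K/W
  R_borosilicate glass = L/(kA) = 0.00180/(1.00·1.34) = 0.001343 K/W
  R_fibreglass batt = L/(kA) = 0.0151/(0.0414·1.34) = 0.2722 K/W
  R_borosilicate glass = L/(kA) = 9.51×10^-4/(0.996·1.34) = 7.126×10^-4 K/W
  R_conv,out = 1/(hA) = 1/(36.5·1.34) = 0.02045 K/W
ΣR = 0.06324 + 0.001343 + 0.2722 + 7.126×10^-4 + 0.02045 = 0.3579 K/W
Q = ΔT/ΣR = (295.1 K − 262.7 K)/0.3579 = 90.5 W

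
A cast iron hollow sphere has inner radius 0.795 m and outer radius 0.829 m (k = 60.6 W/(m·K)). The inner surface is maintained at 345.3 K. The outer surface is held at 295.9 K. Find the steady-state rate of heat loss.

Q = 729 kW

Q = 4πk·ΔT/(1/r₁ − 1/r₂) = 4π × 60.6 × 49.4 / (1/0.795 − 1/0.829) = 7.29×10^5 W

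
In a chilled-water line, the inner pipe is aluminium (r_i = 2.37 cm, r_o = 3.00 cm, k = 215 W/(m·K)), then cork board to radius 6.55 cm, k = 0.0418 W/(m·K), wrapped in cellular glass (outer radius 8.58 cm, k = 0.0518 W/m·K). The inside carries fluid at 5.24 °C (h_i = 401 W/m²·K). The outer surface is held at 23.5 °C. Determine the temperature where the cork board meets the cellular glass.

T = 19.5 °C

Series thermal resistances, inner to outer:
  R'_conv,in = 1/(2πr h) = 1/(2π·0.0237·401) = 0.01675 m·K/W
  R'_aluminium = ln(0.0300/0.0237)/(2πk) = 0.2357/(2π·215) = 1.745×10^-4 m·K/W
  R'_cork board = ln(0.0655/0.0300)/(2πk) = 0.7809/(2π·0.0418) = 2.973 m·K/W
  R'_cellular glass = ln(0.0858/0.0655)/(2πk) = 0.2700/(2π·0.0518) = 0.8295 m·K/W
ΣR = 0.01675 + 1.745×10^-4 + 2.973 + 0.8295 = 3.819 m·K/W
Q' = ΔT/ΣR = (5.24 °C − 23.5 °C)/3.819 = -4.781 W/m
From the inner boundary to the cork board/cellular glass interface, ΣR_partial = 2.990 m·K/W.
T_interface = T_in − Q'·ΣR_partial = 5.24 °C − (-4.781)(2.990) = 19.5 °C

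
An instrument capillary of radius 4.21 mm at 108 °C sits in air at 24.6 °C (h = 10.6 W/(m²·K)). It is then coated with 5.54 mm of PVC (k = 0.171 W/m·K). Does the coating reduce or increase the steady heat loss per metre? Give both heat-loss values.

Critical radius for a cylinder: r_cr = k/h = 0.0161 m = 1.61 cm.
Outer radius after coating: r₂ = 0.00421 + 0.00554 = 0.00975 m.
Since r₁ < r_cr and r₂ ≤ r_cr, the coating moves toward the maximum at r_cr — heat loss rises.
Bare: R = 1/(2πr₁h) = 3.566 m·K/W; Q = 83.4/3.566 = 23.4 W/m.
Coated: R = R_cond + R_conv = 2.322 m·K/W; Q = 83.4/2.322 = 35.9 W/m.

increases: 23.4 → 35.9 W/m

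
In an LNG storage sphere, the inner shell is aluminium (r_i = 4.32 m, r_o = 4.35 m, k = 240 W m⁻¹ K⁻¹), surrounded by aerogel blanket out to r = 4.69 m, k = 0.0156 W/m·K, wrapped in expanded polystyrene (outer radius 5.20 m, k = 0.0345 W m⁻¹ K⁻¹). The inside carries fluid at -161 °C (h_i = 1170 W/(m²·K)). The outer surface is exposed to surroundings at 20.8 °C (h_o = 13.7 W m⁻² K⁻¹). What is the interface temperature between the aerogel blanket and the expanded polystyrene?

T = -45.2 °C

Resistance network (inner→outer):
  R_conv,in = 1/(4πr²h) = 1/(4π·4.32²·1170) = 3.644×10^-6 K/W
  R_aluminium = (1/4.32 − 1/4.35)/(4πk) = 0.001596/(4π·240) = 5.293×10^-7 K/W
  R_aerogel blanket = (1/4.35 − 1/4.69)/(4πk) = 0.01667/(4π·0.0156) = 0.08501 K/W
  R_expanded polystyrene = (1/4.69 − 1/5.20)/(4πk) = 0.02091/(4π·0.0345) = 0.04824 K/W
  R_conv,out = 1/(4πr²h) = 1/(4π·5.20²·13.7) = 2.148×10^-4 K/W
ΣR = 3.644×10^-6 + 5.293×10^-7 + 0.08501 + 0.04824 + 2.148×10^-4 = 0.1335 K/W
Q = ΔT/ΣR = (-161 °C − 20.8 °C)/0.1335 = -1362 W
From the inner boundary to the aerogel blanket/expanded polystyrene interface, ΣR_partial = 0.08501 K/W.
T_interface = T_in − Q·ΣR_partial = -161 °C − (-1362)(0.08501) = -45.2 °C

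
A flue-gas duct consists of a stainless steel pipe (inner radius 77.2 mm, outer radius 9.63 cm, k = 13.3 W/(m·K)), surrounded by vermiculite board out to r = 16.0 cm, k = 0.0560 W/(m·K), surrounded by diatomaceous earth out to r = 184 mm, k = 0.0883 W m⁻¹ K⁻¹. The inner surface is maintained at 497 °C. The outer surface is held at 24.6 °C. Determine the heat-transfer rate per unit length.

Series thermal resistances, inner to outer:
  R'_stainless steel = ln(0.0963/0.0772)/(2πk) = 0.2211/(2π·13.3) = 0.002645 m·K/W
  R'_vermiculite board = ln(0.160/0.0963)/(2πk) = 0.5077/(2π·0.0560) = 1.443 m·K/W
  R'_diatomaceous earth = ln(0.184/0.160)/(2πk) = 0.1398/(2π·0.0883) = 0.2519 m·K/W
ΣR = 0.002645 + 1.443 + 0.2519 = 1.698 m·K/W
Q' = ΔT/ΣR = (497 °C − 24.6 °C)/1.698 = 278 W/m

Q' = 278 W/m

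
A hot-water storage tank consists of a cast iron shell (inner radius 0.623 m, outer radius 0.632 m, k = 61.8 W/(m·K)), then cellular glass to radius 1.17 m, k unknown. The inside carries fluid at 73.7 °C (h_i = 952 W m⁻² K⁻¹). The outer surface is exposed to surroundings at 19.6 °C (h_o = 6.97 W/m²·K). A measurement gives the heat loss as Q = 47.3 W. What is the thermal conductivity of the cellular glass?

ΣR = ΔT/Q = |73.7 − 19.6|/47.3 = 1.144 K/W
Known resistances:
  R_conv,in = 1/(4πr²h) = 1/(4π·0.623²·952) = 2.154×10^-4 K/W
  R_cast iron = (1/0.623 − 1/0.632)/(4πk) = 0.02286/(4π·61.8) = 2.943×10^-5 K/W
  R_conv,out = 1/(4πr²h) = 1/(4π·1.17²·6.97) = 0.008340 K/W
R_cellular glass = ΣR − ΣR_known = 1.144 − 0.008585 = 1.135 K/W
(1/r₁−1/r₂)/(4πk) = 1.135 ⇒ k = 0.7276/(4π·1.135) = 0.0510 W/m·K

k = 0.0510 W/m·K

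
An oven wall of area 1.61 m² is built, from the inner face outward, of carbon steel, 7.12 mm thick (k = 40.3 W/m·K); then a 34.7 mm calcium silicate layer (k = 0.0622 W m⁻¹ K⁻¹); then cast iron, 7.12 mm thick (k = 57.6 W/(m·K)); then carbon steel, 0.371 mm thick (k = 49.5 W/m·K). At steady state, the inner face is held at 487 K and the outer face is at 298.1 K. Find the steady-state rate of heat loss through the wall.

Q = 545 W

Treat each layer as a resistance in series:
  R_carbon steel = L/(kA) = 0.00712/(40.3·1.61) = 1.097×10^-4 K/W
  R_calcium silicate = L/(kA) = 0.0347/(0.0622·1.61) = 0.3465 K/W
  R_cast iron = L/(kA) = 0.00712/(57.6·1.61) = 7.678×10^-5 K/W
  R_carbon steel = L/(kA) = 3.71×10^-4/(49.5·1.61) = 4.655×10^-6 K/W
ΣR = 1.097×10^-4 + 0.3465 + 7.678×10^-5 + 4.655×10^-6 = 0.3467 K/W
Q = ΔT/ΣR = (487 K − 298.1 K)/0.3467 = 545 W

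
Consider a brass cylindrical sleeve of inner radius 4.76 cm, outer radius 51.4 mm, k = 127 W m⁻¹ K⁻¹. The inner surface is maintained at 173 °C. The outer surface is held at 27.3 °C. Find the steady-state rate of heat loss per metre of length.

Q' = 2πk·ΔT/ln(r₂/r₁) = 2π × 127 × 145.7 / ln(0.0514/0.0476) = 1.51×10^6 W/m

Q' = 1510 kW/m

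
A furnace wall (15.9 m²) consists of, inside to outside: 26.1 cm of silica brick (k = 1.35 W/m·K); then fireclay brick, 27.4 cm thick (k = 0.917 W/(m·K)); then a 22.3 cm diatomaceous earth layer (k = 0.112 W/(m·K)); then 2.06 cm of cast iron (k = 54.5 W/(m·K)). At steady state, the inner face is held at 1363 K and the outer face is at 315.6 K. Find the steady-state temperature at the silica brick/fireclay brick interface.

Resistance network (inner→outer):
  R_silica brick = L/(kA) = 0.261/(1.35·15.9) = 0.01216 K/W
  R_fireclay brick = L/(kA) = 0.274/(0.917·15.9) = 0.01879 K/W
  R_diatomaceous earth = L/(kA) = 0.223/(0.112·15.9) = 0.1252 K/W
  R_cast iron = L/(kA) = 0.0206/(54.5·15.9) = 2.377×10^-5 K/W
ΣR = 0.01216 + 0.01879 + 0.1252 + 2.377×10^-5 = 0.1562 K/W
Q = ΔT/ΣR = (1363 K − 315.6 K)/0.1562 = 6706 W
From the inner boundary to the silica brick/fireclay brick interface, ΣR_partial = 0.01216 K/W.
T_interface = T_in − Q·ΣR_partial = 1363 K − (6706)(0.01216) = 1281 K

T = 1281 K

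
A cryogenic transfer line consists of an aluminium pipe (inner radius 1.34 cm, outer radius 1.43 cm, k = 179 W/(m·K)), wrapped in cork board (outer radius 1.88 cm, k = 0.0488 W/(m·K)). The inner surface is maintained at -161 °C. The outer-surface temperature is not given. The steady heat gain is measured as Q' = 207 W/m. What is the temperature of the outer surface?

T_out = 23.7 °C

Sum the resistances:
  R'_aluminium = ln(0.0143/0.0134)/(2πk) = 0.06500/(2π·179) = 5.780×10^-5 m·K/W
  R'_cork board = ln(0.0188/0.0143)/(2πk) = 0.2736/(2π·0.0488) = 0.8923 m·K/W
ΣR = 0.8924 m·K/W
ΔT = Q'·ΣR = 207 × 0.8924 = 184.7 K
Heat flows inward, so T_out = T_in + ΔT = -161 + 184.7 = 23.7 °C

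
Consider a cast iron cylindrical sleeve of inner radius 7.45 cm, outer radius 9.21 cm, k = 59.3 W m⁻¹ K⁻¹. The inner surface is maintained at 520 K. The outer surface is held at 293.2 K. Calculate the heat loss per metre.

Q' = 3.98×10^5 W/m

Q' = 2πk·ΔT/ln(r₂/r₁) = 2π × 59.3 × 226.8 / ln(0.0921/0.0745) = 3.98×10^5 W/m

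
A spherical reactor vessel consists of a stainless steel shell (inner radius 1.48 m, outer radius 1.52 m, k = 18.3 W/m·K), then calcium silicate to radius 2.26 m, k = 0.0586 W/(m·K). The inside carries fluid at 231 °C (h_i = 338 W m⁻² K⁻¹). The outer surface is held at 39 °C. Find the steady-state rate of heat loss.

Treat each layer as a resistance in series:
  R_conv,in = 1/(4πr²h) = 1/(4π·1.48²·338) = 1.075×10^-4 K/W
  R_stainless steel = (1/1.48 − 1/1.52)/(4πk) = 0.01778/(4π·18.3) = 7.732×10^-5 K/W
  R_calcium silicate = (1/1.52 − 1/2.26)/(4πk) = 0.2154/(4π·0.0586) = 0.2925 K/W
ΣR = 1.075×10^-4 + 7.732×10^-5 + 0.2925 = 0.2927 K/W
Q = ΔT/ΣR = (231 °C − 39 °C)/0.2927 = 656 W

Q = 656 W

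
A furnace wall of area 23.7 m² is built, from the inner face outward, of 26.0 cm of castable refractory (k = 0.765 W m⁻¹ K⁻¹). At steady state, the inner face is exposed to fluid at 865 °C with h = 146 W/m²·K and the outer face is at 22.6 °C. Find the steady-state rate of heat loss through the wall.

Q = 57.6 kW

Series thermal resistances, inner to outer:
  R_conv,in = 1/(hA) = 1/(146·23.7) = 2.890×10^-4 K/W
  R_castable refractory = L/(kA) = 0.260/(0.765·23.7) = 0.01434 K/W
ΣR = 2.890×10^-4 + 0.01434 = 0.01463 K/W
Q = ΔT/ΣR = (865 °C − 22.6 °C)/0.01463 = 57600 W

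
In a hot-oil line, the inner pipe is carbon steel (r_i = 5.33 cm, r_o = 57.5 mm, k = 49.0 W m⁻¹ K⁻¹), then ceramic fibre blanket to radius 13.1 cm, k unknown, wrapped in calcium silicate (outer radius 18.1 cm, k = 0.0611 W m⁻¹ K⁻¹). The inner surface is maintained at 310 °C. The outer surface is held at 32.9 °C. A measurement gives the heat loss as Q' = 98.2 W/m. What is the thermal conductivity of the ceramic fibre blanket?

ΣR = ΔT/Q' = |310 − 32.9|/98.2 = 2.822 m·K/W
Known resistances:
  R'_carbon steel = ln(0.0575/0.0533)/(2πk) = 0.07585/(2π·49.0) = 2.464×10^-4 m·K/W
  R'_calcium silicate = ln(0.181/0.131)/(2πk) = 0.3233/(2π·0.0611) = 0.8421 m·K/W
R_ceramic fibre blanket = ΣR − ΣR_known = 2.822 − 0.8423 = 1.980 m·K/W
ln(r₂/r₁)/(2πk) = 1.980 ⇒ k = 0.8234/(2π·1.980) = 0.0662 W/m·K

k = 0.0662 W/m·K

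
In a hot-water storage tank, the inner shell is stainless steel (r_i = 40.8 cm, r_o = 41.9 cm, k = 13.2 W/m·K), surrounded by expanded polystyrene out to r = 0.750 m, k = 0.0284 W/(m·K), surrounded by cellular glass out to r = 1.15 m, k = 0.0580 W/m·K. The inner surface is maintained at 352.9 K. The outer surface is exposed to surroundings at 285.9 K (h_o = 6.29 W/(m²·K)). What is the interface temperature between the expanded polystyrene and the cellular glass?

Series thermal resistances, inner to outer:
  R_stainless steel = (1/0.408 − 1/0.419)/(4πk) = 0.06435/(4π·13.2) = 3.879×10^-4 K/W
  R_expanded polystyrene = (1/0.419 − 1/0.750)/(4πk) = 1.053/(4π·0.0284) = 2.951 K/W
  R_cellular glass = (1/0.750 − 1/1.15)/(4πk) = 0.4638/(4π·0.0580) = 0.6363 K/W
  R_conv,out = 1/(4πr²h) = 1/(4π·1.15²·6.29) = 0.009566 K/W
ΣR = 3.879×10^-4 + 2.951 + 0.6363 + 0.009566 = 3.597 K/W
Q = ΔT/ΣR = (352.9 K − 285.9 K)/3.597 = 18.63 W
From the inner boundary to the expanded polystyrene/cellular glass interface, ΣR_partial = 2.951 K/W.
T_interface = T_in − Q·ΣR_partial = 352.9 K − (18.63)(2.951) = 297.9 K

T = 297.9 K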